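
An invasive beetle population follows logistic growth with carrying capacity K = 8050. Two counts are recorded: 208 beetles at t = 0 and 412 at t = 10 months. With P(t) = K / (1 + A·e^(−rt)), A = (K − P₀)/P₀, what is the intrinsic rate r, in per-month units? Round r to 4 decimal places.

r ≈ 0.0710 per month

A = (8050 − 208)/208 = 37.70192
412 = 8050/(1 + 37.70192·e^(−r·10)) → e^(−10r) = (19.53883 − 1)/37.70192 = 0.491721
r = −ln(0.491721)/10 = 0.70984/10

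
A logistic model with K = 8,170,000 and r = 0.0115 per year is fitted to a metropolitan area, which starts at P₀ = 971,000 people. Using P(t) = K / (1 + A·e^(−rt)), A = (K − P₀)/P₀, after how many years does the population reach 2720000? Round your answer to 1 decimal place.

A = (8170000 − 971000)/971000 = 7.41401
2720000 = 8170000/(1 + 7.41401·e^(−0.0115t)) → 1 + 7.41401·e^(−0.0115t) = 3.00368
e^(−0.0115t) = 0.270256 → t = ln(3.7002)/0.0115 = 1.30839/0.0115

t ≈ 113.8 years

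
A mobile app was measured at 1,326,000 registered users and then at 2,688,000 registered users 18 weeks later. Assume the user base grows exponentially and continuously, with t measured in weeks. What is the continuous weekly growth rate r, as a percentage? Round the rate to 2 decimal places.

r ≈ 3.93% per week

2688000 = 1326000 · e^(r·18)
e^(18r) = 2688000/1326000 = 2.02715
r = ln(2.02715) / 18 = 0.70663 / 18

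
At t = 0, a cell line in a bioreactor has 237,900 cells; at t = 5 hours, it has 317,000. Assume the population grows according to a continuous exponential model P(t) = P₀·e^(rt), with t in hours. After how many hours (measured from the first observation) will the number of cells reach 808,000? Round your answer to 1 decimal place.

t ≈ 21.3 hours

r = ln(317000/237900) / 5 ≈ 0.05741 per hour
t = ln(808000/237900) / r = 1.22271 / 0.05741 ≈ 21.298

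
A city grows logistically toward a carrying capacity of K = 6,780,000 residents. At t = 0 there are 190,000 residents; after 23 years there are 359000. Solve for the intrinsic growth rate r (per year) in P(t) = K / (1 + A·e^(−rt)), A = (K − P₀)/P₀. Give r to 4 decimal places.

r ≈ 0.0288 per year

A = (6780000 − 190000)/190000 = 34.68421
359000 = 6780000/(1 + 34.68421·e^(−r·23)) → e^(−23r) = (18.88579 − 1)/34.68421 = 0.515675
r = −ln(0.515675)/23 = 0.66228/23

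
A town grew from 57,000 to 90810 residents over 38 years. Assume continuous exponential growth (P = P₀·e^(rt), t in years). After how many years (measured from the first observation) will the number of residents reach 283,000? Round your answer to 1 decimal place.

t ≈ 130.7 years

r = ln(90810/57000) / 38 ≈ 0.012256 per year
t = ln(283000/57000) / r = 1.6024 / 0.012256 ≈ 130.747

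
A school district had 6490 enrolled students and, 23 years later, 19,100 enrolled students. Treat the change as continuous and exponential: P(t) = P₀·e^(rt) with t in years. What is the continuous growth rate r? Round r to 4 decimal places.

19100 = 6490 · e^(r·23)
e^(23r) = 19100/6490 = 2.94299
r = ln(2.94299) / 23 = 1.07943 / 23

r ≈ 0.0469 per year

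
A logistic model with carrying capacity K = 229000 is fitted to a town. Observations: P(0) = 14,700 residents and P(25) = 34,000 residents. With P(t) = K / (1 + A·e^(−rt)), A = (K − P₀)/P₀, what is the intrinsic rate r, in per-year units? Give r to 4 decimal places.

r ≈ 0.0373 per year

A = (229000 − 14700)/14700 = 14.57823
34000 = 229000/(1 + 14.57823·e^(−r·25)) → e^(−25r) = (6.73529 − 1)/14.57823 = 0.393415
r = −ln(0.393415)/25 = 0.93289/25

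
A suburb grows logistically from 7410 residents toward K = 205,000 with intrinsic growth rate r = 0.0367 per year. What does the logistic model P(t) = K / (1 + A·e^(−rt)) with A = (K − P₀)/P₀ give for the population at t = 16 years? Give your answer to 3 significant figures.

≈ 13,000 residents

A = (205000 − 7410)/7410 = 26.66532
P(16) = 205000 / (1 + 26.66532·e^(−0.0367·16)) = 205000 / (1 + 26.66532·0.555882)
= 205000 / 15.82276 ≈ 12956.02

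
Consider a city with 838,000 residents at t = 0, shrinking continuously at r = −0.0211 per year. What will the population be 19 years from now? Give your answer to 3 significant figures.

P(19) = 838000 · e^(-0.0211·19) = 838000 · e^(-0.4009)
= 838000 · 0.66972 ≈ 561222.87

≈ 561,000 residents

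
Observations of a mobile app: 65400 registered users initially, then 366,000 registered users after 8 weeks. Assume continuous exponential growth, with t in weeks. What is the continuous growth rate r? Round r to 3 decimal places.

366000 = 65400 · e^(r·8)
e^(8r) = 366000/65400 = 5.59633
r = ln(5.59633) / 8 = 1.72211 / 8

r ≈ 0.215 per week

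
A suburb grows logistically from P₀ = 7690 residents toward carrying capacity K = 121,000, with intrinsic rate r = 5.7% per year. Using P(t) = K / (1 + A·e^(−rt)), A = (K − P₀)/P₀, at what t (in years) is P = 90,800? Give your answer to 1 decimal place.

A = (121000 − 7690)/7690 = 14.73472
90800 = 121000/(1 + 14.73472·e^(−0.057t)) → 1 + 14.73472·e^(−0.057t) = 1.3326
e^(−0.057t) = 0.022572 → t = ln(44.30174)/0.057 = 3.79102/0.057

t ≈ 66.5 years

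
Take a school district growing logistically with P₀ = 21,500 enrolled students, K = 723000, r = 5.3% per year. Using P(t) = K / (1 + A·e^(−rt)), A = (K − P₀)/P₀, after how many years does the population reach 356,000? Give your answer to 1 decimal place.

A = (723000 − 21500)/21500 = 32.62791
356000 = 723000/(1 + 32.62791·e^(−0.053t)) → 1 + 32.62791·e^(−0.053t) = 2.0309
e^(−0.053t) = 0.031596 → t = ln(31.64996)/0.053 = 3.45474/0.053

t ≈ 65.2 years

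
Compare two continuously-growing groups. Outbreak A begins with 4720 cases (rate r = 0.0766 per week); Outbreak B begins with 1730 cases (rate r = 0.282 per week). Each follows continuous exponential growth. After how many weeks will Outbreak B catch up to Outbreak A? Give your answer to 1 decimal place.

4720·e^(0.0766t) = 1730·e^(0.282t)
4720/1730 = e^((0.282 − 0.0766)t) → ln(2.72832) = 0.2054·t
t = 1.00369 / 0.2054

t ≈ 4.9 weeks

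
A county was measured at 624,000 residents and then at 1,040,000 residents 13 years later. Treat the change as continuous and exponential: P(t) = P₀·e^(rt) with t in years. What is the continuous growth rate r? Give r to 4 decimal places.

r ≈ 0.0393 per year

1040000 = 624000 · e^(r·13)
e^(13r) = 1040000/624000 = 1.66667
r = ln(1.66667) / 13 = 0.51083 / 13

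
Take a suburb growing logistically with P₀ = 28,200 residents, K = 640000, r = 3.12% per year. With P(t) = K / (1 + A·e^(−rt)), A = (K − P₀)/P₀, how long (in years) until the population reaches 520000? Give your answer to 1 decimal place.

t ≈ 145.6 years

A = (640000 − 28200)/28200 = 21.69504
520000 = 640000/(1 + 21.69504·e^(−0.0312t)) → 1 + 21.69504·e^(−0.0312t) = 1.23077
e^(−0.0312t) = 0.010637 → t = ln(94.01182)/0.0312 = 4.54342/0.0312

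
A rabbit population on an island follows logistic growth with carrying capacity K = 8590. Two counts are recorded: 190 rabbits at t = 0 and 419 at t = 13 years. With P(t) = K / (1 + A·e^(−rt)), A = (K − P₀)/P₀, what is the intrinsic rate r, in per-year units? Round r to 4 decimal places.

A = (8590 − 190)/190 = 44.21053
419 = 8590/(1 + 44.21053·e^(−r·13)) → e^(−13r) = (20.50119 − 1)/44.21053 = 0.441098
r = −ln(0.441098)/13 = 0.81849/13

r ≈ 0.0630 per year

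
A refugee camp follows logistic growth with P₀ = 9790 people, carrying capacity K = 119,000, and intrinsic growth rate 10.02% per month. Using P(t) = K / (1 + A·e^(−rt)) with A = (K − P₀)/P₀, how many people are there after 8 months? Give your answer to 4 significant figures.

A = (119000 − 9790)/9790 = 11.15526
P(8) = 119000 / (1 + 11.15526·e^(−0.1002·8)) = 119000 / (1 + 11.15526·0.448611)
= 119000 / 6.00437 ≈ 19818.9

≈ 19,820 people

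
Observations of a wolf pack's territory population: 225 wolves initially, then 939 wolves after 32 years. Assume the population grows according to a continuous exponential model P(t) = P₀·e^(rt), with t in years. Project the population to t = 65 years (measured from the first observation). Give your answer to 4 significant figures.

r = ln(939/225) / 32 ≈ 0.044647 per year
P(65) = 225 · e^(0.044647·65) = 225 · 18.21194 ≈ 4097.69

≈ 4,098 wolves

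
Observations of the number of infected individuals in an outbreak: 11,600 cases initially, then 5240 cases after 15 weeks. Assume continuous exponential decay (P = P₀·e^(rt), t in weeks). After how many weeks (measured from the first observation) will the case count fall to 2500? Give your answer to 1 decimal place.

r = ln(5240/11600) / 15 ≈ -0.052979 per week
t = ln(2500/11600) / r = -1.53471 / -0.052979 ≈ 28.968

t ≈ 29.0 weeks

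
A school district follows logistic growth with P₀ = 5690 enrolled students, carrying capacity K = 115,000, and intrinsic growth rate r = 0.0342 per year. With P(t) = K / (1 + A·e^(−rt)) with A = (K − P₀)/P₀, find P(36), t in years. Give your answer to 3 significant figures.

≈ 17,400 enrolled students

A = (115000 − 5690)/5690 = 19.2109
P(36) = 115000 / (1 + 19.2109·e^(−0.0342·36)) = 115000 / (1 + 19.2109·0.291942)
= 115000 / 6.60847 ≈ 17401.91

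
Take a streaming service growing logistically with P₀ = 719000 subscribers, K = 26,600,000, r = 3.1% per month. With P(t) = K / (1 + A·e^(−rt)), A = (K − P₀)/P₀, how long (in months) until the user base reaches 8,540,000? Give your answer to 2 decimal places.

A = (26600000 − 719000)/719000 = 35.99583
8540000 = 26600000/(1 + 35.99583·e^(−0.031t)) → 1 + 35.99583·e^(−0.031t) = 3.11475
e^(−0.031t) = 0.05875 → t = ln(17.02128)/0.031 = 2.83446/0.031

t ≈ 91.43 months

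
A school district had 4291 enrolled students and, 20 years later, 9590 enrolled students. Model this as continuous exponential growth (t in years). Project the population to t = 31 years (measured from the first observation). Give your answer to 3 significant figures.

≈ 14,900 enrolled students

r = ln(9590/4291) / 20 ≈ 0.04021 per year
P(31) = 4291 · e^(0.04021·31) = 4291 · 3.47819 ≈ 14924.91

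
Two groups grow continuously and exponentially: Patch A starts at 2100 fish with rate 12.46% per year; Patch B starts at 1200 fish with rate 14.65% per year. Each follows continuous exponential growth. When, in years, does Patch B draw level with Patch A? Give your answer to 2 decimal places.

2100·e^(0.1246t) = 1200·e^(0.1465t)
2100/1200 = e^((0.1465 − 0.1246)t) → ln(1.75) = 0.0219·t
t = 0.55962 / 0.0219

t ≈ 25.55 years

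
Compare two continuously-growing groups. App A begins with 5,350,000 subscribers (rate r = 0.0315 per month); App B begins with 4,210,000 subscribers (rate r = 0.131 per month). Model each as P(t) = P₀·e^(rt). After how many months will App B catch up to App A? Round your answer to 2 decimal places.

5350000·e^(0.0315t) = 4210000·e^(0.131t)
5350000/4210000 = e^((0.131 − 0.0315)t) → ln(1.27078) = 0.0995·t
t = 0.23963 / 0.0995

t ≈ 2.41 months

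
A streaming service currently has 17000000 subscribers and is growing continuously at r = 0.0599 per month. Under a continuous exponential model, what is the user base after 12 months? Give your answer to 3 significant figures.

≈ 34,900,000 subscribers

P(12) = 17000000 · e^(0.0599·12) = 17000000 · e^(0.7188)
= 17000000 · 2.05197 ≈ 34883479.28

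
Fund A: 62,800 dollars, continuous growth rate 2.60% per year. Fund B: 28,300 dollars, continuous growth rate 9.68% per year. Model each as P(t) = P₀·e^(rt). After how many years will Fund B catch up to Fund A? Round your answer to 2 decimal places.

t ≈ 11.26 years

62800·e^(0.026t) = 28300·e^(0.0968t)
62800/28300 = e^((0.0968 − 0.026)t) → ln(2.21908) = 0.0708·t
t = 0.79709 / 0.0708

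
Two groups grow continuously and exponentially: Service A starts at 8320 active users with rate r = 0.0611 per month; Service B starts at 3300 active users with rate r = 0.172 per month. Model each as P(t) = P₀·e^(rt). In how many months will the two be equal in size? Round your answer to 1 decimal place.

t ≈ 8.3 months

8320·e^(0.0611t) = 3300·e^(0.172t)
8320/3300 = e^((0.172 − 0.0611)t) → ln(2.52121) = 0.1109·t
t = 0.92474 / 0.1109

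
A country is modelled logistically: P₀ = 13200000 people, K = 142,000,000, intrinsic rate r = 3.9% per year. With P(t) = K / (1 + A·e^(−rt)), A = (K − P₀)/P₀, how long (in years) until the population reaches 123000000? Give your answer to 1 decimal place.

t ≈ 106.3 years

A = (142000000 − 13200000)/13200000 = 9.75758
123000000 = 142000000/(1 + 9.75758·e^(−0.039t)) → 1 + 9.75758·e^(−0.039t) = 1.15447
e^(−0.039t) = 0.015831 → t = ln(63.16746)/0.039 = 4.14579/0.039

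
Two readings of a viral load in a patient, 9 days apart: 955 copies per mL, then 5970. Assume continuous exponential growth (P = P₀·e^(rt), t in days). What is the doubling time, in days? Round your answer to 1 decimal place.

doubling time ≈ 3.4 days

r = ln(5970/955) / 9 = ln(6.25131) / 9 ≈ 0.203643 per day
doubling time = ln 2 / |r| = 0.69315 / 0.203643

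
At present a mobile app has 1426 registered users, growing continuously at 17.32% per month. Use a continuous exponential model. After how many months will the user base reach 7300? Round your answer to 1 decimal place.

7300 = 1426 · e^(0.1732·t)
t = ln(7300/1426) / 0.1732 = ln(5.11921) / 0.1732 = 1.633 / 0.1732

t ≈ 9.4 months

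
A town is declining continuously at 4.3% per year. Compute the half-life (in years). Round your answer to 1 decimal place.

half-life = ln(2) / |r| = 0.69315 / 0.043

half-life ≈ 16.1 years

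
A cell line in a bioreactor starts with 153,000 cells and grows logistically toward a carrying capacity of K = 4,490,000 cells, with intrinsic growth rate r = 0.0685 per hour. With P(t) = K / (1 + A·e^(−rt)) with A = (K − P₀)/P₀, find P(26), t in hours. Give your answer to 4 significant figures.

≈ 777,400 cells

A = (4490000 − 153000)/153000 = 28.34641
P(26) = 4490000 / (1 + 28.34641·e^(−0.0685·26)) = 4490000 / (1 + 28.34641·0.16847)
= 4490000 / 5.77551 ≈ 777420.88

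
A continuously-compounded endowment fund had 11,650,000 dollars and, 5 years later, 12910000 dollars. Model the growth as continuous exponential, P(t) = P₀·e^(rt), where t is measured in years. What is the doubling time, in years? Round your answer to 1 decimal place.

r = ln(12910000/11650000) / 5 = ln(1.10815) / 5 ≈ 0.020539 per year
doubling time = ln 2 / |r| = 0.69315 / 0.020539

doubling time ≈ 33.7 years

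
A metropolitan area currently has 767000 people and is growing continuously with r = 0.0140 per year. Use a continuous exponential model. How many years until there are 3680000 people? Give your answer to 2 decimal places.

3680000 = 767000 · e^(0.014·t)
t = ln(3680000/767000) / 0.014 = ln(4.79791) / 0.014 = 1.56818 / 0.014

t ≈ 112.01 years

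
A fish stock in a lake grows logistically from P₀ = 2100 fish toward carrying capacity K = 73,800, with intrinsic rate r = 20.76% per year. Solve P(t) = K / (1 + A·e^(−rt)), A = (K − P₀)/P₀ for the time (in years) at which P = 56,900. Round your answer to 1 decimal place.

A = (73800 − 2100)/2100 = 34.14286
56900 = 73800/(1 + 34.14286·e^(−0.2076t)) → 1 + 34.14286·e^(−0.2076t) = 1.29701
e^(−0.2076t) = 0.008699 → t = ln(114.95435)/0.2076 = 4.74454/0.2076

t ≈ 22.9 years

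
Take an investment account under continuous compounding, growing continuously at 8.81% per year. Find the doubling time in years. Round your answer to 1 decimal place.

doubling time ≈ 7.9 years

doubling time = ln(2) / |r| = 0.69315 / 0.0881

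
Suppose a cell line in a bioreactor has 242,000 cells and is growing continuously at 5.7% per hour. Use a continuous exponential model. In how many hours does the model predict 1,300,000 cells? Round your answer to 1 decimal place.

1300000 = 242000 · e^(0.057·t)
t = ln(1300000/242000) / 0.057 = ln(5.3719) / 0.057 = 1.68118 / 0.057

t ≈ 29.5 hours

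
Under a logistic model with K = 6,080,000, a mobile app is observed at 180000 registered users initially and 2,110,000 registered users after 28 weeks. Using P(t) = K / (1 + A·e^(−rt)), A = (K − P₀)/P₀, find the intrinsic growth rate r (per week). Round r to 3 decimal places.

A = (6080000 − 180000)/180000 = 32.77778
2110000 = 6080000/(1 + 32.77778·e^(−r·28)) → e^(−28r) = (2.88152 − 1)/32.77778 = 0.057402
r = −ln(0.057402)/28 = 2.85767/28

r ≈ 0.102 per week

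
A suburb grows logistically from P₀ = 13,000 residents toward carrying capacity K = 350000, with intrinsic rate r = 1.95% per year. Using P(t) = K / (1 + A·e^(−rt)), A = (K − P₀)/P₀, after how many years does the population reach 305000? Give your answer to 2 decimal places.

t ≈ 265.07 years

A = (350000 − 13000)/13000 = 25.92308
305000 = 350000/(1 + 25.92308·e^(−0.0195t)) → 1 + 25.92308·e^(−0.0195t) = 1.14754
e^(−0.0195t) = 0.005691 → t = ln(175.70085)/0.0195 = 5.16878/0.0195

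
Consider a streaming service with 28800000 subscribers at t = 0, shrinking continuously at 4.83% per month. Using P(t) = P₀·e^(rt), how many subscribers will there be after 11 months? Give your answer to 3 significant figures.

P(11) = 28800000 · e^(-0.0483·11) = 28800000 · e^(-0.5313)
= 28800000 · 0.58784 ≈ 16929800.07

≈ 16,900,000 subscribers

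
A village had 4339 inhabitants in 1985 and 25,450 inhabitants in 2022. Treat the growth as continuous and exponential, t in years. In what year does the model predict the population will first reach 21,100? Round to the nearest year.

r = ln(25450/4339) / 37 = 1.76907/37 ≈ 0.047813 per year
t = ln(21100/4339) / r = 1.58163/0.047813 ≈ 33.08 years after 1985

year 2018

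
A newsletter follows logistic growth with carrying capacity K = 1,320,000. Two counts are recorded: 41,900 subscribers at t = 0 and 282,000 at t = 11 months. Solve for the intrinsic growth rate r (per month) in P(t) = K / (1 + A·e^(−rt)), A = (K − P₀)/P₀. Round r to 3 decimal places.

r ≈ 0.192 per month

A = (1320000 − 41900)/41900 = 30.50358
282000 = 1320000/(1 + 30.50358·e^(−r·11)) → e^(−11r) = (4.68085 − 1)/30.50358 = 0.120669
r = −ln(0.120669)/11 = 2.1147/11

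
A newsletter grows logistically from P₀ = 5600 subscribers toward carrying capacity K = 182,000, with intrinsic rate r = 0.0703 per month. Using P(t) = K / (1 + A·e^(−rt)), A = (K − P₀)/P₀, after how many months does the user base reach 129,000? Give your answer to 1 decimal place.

A = (182000 − 5600)/5600 = 31.5
129000 = 182000/(1 + 31.5·e^(−0.0703t)) → 1 + 31.5·e^(−0.0703t) = 1.41085
e^(−0.0703t) = 0.013043 → t = ln(76.66981)/0.0703 = 4.33951/0.0703

t ≈ 61.7 months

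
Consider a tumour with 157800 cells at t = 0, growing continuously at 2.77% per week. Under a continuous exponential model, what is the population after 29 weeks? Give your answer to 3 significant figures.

P(29) = 157800 · e^(0.0277·29) = 157800 · e^(0.8033)
= 157800 · 2.2329 ≈ 352351.2

≈ 352,000 cells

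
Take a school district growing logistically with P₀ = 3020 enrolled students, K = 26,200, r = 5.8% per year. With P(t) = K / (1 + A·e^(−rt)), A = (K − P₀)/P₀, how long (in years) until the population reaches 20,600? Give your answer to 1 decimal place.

A = (26200 − 3020)/3020 = 7.6755
20600 = 26200/(1 + 7.6755·e^(−0.058t)) → 1 + 7.6755·e^(−0.058t) = 1.27184
e^(−0.058t) = 0.035417 → t = ln(28.23486)/0.058 = 3.34056/0.058

t ≈ 57.6 years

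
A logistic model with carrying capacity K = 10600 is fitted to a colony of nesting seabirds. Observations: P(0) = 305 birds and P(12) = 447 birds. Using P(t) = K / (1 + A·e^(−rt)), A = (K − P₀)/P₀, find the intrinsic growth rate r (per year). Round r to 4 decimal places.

r ≈ 0.0330 per year

A = (10600 − 305)/305 = 33.7541
447 = 10600/(1 + 33.7541·e^(−r·12)) → e^(−12r) = (23.71365 − 1)/33.7541 = 0.672915
r = −ln(0.672915)/12 = 0.39614/12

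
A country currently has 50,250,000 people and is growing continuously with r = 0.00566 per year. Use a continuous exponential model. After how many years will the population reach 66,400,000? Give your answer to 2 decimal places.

66400000 = 50250000 · e^(0.00566·t)
t = ln(66400000/50250000) / 0.00566 = ln(1.32139) / 0.00566 = 0.27869 / 0.00566

t ≈ 49.24 years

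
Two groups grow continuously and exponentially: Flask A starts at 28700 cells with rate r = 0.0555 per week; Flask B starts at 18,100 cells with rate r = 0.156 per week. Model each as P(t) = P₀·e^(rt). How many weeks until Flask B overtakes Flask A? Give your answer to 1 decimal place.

28700·e^(0.0555t) = 18100·e^(0.156t)
28700/18100 = e^((0.156 − 0.0555)t) → ln(1.58564) = 0.1005·t
t = 0.46099 / 0.1005

t ≈ 4.6 weeks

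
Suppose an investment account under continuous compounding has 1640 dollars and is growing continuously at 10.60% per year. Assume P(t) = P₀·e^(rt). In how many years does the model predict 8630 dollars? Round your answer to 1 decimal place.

8630 = 1640 · e^(0.106·t)
t = ln(8630/1640) / 0.106 = ln(5.2622) / 0.106 = 1.66055 / 0.106

t ≈ 15.7 years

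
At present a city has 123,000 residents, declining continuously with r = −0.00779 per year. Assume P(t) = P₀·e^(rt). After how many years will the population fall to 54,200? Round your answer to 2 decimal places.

t ≈ 105.20 years

54200 = 123000 · e^(-0.00779·t)
t = ln(54200/123000) / -0.00779 = ln(0.44065) / -0.00779 = -0.8195 / -0.00779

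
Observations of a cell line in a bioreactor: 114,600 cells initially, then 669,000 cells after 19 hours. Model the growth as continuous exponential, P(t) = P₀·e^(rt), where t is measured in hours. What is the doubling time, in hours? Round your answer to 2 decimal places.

doubling time ≈ 7.46 hours

r = ln(669000/114600) / 19 = ln(5.8377) / 19 ≈ 0.09286 per hour
doubling time = ln 2 / |r| = 0.69315 / 0.09286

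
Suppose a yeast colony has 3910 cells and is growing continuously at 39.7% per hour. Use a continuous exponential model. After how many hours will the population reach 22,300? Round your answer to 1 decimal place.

t ≈ 4.4 hours

22300 = 3910 · e^(0.397·t)
t = ln(22300/3910) / 0.397 = ln(5.70332) / 0.397 = 1.74105 / 0.397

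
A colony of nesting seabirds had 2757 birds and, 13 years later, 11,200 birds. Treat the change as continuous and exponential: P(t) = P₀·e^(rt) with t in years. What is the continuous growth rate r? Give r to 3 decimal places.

r ≈ 0.108 per year

11200 = 2757 · e^(r·13)
e^(13r) = 11200/2757 = 4.06239
r = ln(4.06239) / 13 = 1.40177 / 13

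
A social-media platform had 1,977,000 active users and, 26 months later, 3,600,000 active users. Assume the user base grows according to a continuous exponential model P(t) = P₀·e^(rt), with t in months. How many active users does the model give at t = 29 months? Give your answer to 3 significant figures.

≈ 3,860,000 active users

r = ln(3600000/1977000) / 26 ≈ 0.023052 per month
P(29) = 1977000 · e^(0.023052·29) = 1977000 · 1.95133 ≈ 3857772.7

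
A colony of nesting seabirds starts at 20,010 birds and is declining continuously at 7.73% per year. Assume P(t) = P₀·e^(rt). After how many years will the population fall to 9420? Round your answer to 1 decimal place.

t ≈ 9.7 years

9420 = 20010 · e^(-0.0773·t)
t = ln(9420/20010) / -0.0773 = ln(0.47076) / -0.0773 = -0.7534 / -0.0773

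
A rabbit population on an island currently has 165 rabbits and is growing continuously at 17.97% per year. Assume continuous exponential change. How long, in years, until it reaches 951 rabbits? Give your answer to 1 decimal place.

951 = 165 · e^(0.1797·t)
t = ln(951/165) / 0.1797 = ln(5.76364) / 0.1797 = 1.75157 / 0.1797

t ≈ 9.7 years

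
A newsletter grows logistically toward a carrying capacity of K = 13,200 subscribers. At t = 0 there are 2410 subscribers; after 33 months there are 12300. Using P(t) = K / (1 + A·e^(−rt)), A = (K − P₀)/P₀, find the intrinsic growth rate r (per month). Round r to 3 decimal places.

r ≈ 0.125 per month

A = (13200 − 2410)/2410 = 4.47718
12300 = 13200/(1 + 4.47718·e^(−r·33)) → e^(−33r) = (1.07317 − 1)/4.47718 = 0.016343
r = −ln(0.016343)/33 = 4.11395/33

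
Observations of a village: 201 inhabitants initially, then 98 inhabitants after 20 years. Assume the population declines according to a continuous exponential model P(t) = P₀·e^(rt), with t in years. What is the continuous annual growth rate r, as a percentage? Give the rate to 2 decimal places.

r ≈ -3.59% per year

98 = 201 · e^(r·20)
e^(20r) = 98/201 = 0.48756
r = ln(0.48756) / 20 = -0.71834 / 20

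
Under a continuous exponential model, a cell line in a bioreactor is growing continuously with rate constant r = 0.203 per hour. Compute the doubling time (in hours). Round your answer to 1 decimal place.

doubling time ≈ 3.4 hours

doubling time = ln(2) / |r| = 0.69315 / 0.203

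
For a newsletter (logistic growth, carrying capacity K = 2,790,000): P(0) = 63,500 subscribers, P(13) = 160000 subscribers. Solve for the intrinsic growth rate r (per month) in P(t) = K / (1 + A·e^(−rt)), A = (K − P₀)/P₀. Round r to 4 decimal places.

A = (2790000 − 63500)/63500 = 42.93701
160000 = 2790000/(1 + 42.93701·e^(−r·13)) → e^(−13r) = (17.4375 − 1)/42.93701 = 0.382828
r = −ln(0.382828)/13 = 0.96017/13

r ≈ 0.0739 per month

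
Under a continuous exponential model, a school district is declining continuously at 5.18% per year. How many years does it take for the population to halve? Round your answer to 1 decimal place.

half-life ≈ 13.4 years

half-life = ln(2) / |r| = 0.69315 / 0.0518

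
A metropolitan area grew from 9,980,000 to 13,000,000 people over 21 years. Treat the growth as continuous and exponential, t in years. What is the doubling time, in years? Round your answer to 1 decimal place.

doubling time ≈ 55.1 years

r = ln(13000000/9980000) / 21 = ln(1.30261) / 21 ≈ 0.012589 per year
doubling time = ln 2 / |r| = 0.69315 / 0.012589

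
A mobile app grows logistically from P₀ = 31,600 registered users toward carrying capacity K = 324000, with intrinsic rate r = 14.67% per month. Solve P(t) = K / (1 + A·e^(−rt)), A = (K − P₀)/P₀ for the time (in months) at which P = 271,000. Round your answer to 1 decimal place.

A = (324000 − 31600)/31600 = 9.25316
271000 = 324000/(1 + 9.25316·e^(−0.1467t)) → 1 + 9.25316·e^(−0.1467t) = 1.19557
e^(−0.1467t) = 0.021136 → t = ln(47.31335)/0.1467 = 3.85679/0.1467

t ≈ 26.3 months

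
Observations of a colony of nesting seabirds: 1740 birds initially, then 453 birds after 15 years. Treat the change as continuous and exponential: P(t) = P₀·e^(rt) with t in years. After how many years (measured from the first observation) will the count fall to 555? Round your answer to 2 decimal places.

t ≈ 12.74 years

r = ln(453/1740) / 15 ≈ -0.089717 per year
t = ln(555/1740) / r = -1.14267 / -0.089717 ≈ 12.736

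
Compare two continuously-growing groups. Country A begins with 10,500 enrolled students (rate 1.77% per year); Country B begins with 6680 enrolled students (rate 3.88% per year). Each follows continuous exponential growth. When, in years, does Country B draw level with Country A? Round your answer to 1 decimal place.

10500·e^(0.0177t) = 6680·e^(0.0388t)
10500/6680 = e^((0.0388 − 0.0177)t) → ln(1.57186) = 0.0211·t
t = 0.45226 / 0.0211

t ≈ 21.4 years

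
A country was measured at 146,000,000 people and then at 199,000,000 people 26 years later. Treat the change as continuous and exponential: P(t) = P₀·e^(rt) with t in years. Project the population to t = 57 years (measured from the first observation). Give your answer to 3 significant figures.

≈ 288,000,000 people

r = ln(199000000/146000000) / 26 ≈ 0.011911 per year
P(57) = 146000000 · e^(0.011911·57) = 146000000 · 1.97181 ≈ 287884792.62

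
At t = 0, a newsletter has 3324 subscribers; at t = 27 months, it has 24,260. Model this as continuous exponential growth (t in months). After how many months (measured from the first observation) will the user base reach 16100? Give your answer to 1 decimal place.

r = ln(24260/3324) / 27 ≈ 0.073617 per month
t = ln(16100/3324) / r = 1.57765 / 0.073617 ≈ 21.431

t ≈ 21.4 months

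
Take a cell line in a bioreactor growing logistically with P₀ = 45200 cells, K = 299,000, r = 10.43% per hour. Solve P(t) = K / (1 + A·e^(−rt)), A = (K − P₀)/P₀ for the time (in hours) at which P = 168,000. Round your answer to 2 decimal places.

A = (299000 − 45200)/45200 = 5.61504
168000 = 299000/(1 + 5.61504·e^(−0.1043t)) → 1 + 5.61504·e^(−0.1043t) = 1.77976
e^(−0.1043t) = 0.13887 → t = ln(7.20097)/0.1043 = 1.97422/0.1043

t ≈ 18.93 hours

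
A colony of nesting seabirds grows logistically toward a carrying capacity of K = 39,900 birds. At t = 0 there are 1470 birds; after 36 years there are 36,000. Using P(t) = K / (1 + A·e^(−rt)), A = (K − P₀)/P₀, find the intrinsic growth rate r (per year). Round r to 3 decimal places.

r ≈ 0.152 per year

A = (39900 − 1470)/1470 = 26.14286
36000 = 39900/(1 + 26.14286·e^(−r·36)) → e^(−36r) = (1.10833 − 1)/26.14286 = 0.004144
r = −ln(0.004144)/36 = 5.48612/36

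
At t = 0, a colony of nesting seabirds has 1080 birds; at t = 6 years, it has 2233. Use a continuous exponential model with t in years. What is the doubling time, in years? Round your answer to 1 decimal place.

doubling time ≈ 5.7 years

r = ln(2233/1080) / 6 = ln(2.06759) / 6 ≈ 0.121064 per year
doubling time = ln 2 / |r| = 0.69315 / 0.121064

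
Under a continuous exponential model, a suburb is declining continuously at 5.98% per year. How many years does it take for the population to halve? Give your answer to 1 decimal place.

half-life = ln(2) / |r| = 0.69315 / 0.0598

half-life ≈ 11.6 years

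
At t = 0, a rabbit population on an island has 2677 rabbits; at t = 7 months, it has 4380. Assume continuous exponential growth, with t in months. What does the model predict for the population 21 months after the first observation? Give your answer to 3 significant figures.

≈ 11,700 rabbits

r = ln(4380/2677) / 7 ≈ 0.070336 per month
P(21) = 2677 · e^(0.070336·21) = 2677 · 4.38003 ≈ 11725.34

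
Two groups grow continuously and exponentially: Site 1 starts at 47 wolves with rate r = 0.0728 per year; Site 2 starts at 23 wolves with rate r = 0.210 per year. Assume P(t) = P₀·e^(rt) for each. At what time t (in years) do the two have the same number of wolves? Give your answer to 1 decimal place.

t ≈ 5.2 years

47·e^(0.0728t) = 23·e^(0.21t)
47/23 = e^((0.21 − 0.0728)t) → ln(2.04348) = 0.1372·t
t = 0.71465 / 0.1372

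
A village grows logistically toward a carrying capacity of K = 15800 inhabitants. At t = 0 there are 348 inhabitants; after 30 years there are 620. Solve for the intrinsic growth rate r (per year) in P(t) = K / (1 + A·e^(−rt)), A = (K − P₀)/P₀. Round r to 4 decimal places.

r ≈ 0.0198 per year

A = (15800 − 348)/348 = 44.4023
620 = 15800/(1 + 44.4023·e^(−r·30)) → e^(−30r) = (25.48387 − 1)/44.4023 = 0.55141
r = −ln(0.55141)/30 = 0.59528/30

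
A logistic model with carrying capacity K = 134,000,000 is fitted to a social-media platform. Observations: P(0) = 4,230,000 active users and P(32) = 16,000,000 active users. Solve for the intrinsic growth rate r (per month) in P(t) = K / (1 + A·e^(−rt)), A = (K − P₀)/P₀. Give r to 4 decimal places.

r ≈ 0.0445 per month

A = (134000000 − 4230000)/4230000 = 30.67849
16000000 = 134000000/(1 + 30.67849·e^(−r·32)) → e^(−32r) = (8.375 − 1)/30.67849 = 0.240396
r = −ln(0.240396)/32 = 1.42547/32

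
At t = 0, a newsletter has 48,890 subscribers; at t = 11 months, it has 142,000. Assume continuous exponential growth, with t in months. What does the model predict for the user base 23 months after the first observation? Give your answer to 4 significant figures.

r = ln(142000/48890) / 11 ≈ 0.096932 per month
P(23) = 48890 · e^(0.096932·23) = 48890 · 9.29466 ≈ 454416.16

≈ 454,400 subscribers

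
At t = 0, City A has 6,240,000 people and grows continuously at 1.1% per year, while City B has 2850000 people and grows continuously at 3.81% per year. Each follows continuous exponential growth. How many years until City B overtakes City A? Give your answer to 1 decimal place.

t ≈ 28.9 years

6240000·e^(0.011t) = 2850000·e^(0.0381t)
6240000/2850000 = e^((0.0381 − 0.011)t) → ln(2.18947) = 0.0271·t
t = 0.78366 / 0.0271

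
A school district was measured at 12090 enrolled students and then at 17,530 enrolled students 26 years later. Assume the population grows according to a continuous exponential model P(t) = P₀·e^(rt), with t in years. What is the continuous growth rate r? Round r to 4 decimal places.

17530 = 12090 · e^(r·26)
e^(26r) = 17530/12090 = 1.44996
r = ln(1.44996) / 26 = 0.37154 / 26

r ≈ 0.0143 per year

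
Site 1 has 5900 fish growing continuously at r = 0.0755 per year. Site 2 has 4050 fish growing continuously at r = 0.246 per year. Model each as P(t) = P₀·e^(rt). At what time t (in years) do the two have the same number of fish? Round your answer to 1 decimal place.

t ≈ 2.2 years

5900·e^(0.0755t) = 4050·e^(0.246t)
5900/4050 = e^((0.246 − 0.0755)t) → ln(1.45679) = 0.1705·t
t = 0.37624 / 0.1705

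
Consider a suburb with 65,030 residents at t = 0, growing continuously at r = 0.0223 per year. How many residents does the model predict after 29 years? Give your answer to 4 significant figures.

≈ 124,200 residents

P(29) = 65030 · e^(0.0223·29) = 65030 · e^(0.6467)
= 65030 · 1.90923 ≈ 124157.22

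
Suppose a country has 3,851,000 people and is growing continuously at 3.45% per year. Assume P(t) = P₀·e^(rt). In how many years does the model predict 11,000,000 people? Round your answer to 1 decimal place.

11000000 = 3851000 · e^(0.0345·t)
t = ln(11000000/3851000) / 0.0345 = ln(2.8564) / 0.0345 = 1.04956 / 0.0345

t ≈ 30.4 years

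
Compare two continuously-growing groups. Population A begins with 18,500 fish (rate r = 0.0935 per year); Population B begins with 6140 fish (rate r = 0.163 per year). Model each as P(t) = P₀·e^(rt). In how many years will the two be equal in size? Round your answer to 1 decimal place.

t ≈ 15.9 years

18500·e^(0.0935t) = 6140·e^(0.163t)
18500/6140 = e^((0.163 − 0.0935)t) → ln(3.01303) = 0.0695·t
t = 1.10295 / 0.0695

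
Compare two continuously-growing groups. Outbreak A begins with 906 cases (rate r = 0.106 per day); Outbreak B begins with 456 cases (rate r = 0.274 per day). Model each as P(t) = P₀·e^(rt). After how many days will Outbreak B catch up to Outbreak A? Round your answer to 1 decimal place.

906·e^(0.106t) = 456·e^(0.274t)
906/456 = e^((0.274 − 0.106)t) → ln(1.98684) = 0.168·t
t = 0.68655 / 0.168

t ≈ 4.1 days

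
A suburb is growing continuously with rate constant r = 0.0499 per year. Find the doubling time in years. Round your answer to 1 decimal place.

doubling time ≈ 13.9 years

doubling time = ln(2) / |r| = 0.69315 / 0.0499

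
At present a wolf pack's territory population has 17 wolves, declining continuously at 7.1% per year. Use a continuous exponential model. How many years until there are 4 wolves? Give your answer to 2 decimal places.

t ≈ 20.38 years

4 = 17 · e^(-0.071·t)
t = ln(4/17) / -0.071 = ln(0.23529) / -0.071 = -1.44692 / -0.071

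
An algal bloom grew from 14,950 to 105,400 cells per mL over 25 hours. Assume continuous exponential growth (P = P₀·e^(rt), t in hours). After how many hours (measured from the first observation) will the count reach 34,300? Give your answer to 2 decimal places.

t ≈ 10.63 hours

r = ln(105400/14950) / 25 ≈ 0.078122 per hour
t = ln(34300/14950) / r = 0.83043 / 0.078122 ≈ 10.63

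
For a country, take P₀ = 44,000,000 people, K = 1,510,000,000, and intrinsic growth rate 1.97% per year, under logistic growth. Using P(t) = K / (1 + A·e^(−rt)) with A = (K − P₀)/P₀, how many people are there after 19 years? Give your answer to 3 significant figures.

≈ 63,100,000 people

A = (1510000000 − 44000000)/44000000 = 33.31818
P(19) = 1510000000 / (1 + 33.31818·e^(−0.0197·19)) = 1510000000 / (1 + 33.31818·0.687771)
= 1510000000 / 23.91526 ≈ 63139590.93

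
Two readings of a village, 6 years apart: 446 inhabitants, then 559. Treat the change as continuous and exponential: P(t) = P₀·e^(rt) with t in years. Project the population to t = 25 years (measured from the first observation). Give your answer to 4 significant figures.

r = ln(559/446) / 6 ≈ 0.037638 per year
P(25) = 446 · e^(0.037638·25) = 446 · 2.56244 ≈ 1142.85

≈ 1,143 inhabitants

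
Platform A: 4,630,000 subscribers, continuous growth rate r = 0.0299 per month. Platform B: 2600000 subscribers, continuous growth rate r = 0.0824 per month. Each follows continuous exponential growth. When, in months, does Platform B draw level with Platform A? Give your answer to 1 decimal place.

t ≈ 11.0 months

4630000·e^(0.0299t) = 2600000·e^(0.0824t)
4630000/2600000 = e^((0.0824 − 0.0299)t) → ln(1.78077) = 0.0525·t
t = 0.57705 / 0.0525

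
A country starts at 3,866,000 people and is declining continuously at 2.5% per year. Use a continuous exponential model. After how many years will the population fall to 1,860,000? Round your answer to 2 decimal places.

1860000 = 3866000 · e^(-0.025·t)
t = ln(1860000/3866000) / -0.025 = ln(0.48112) / -0.025 = -0.73164 / -0.025

t ≈ 29.27 years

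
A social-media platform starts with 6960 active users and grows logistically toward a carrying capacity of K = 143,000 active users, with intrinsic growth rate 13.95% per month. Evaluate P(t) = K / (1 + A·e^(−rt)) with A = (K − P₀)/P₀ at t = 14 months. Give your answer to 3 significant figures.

≈ 37,900 active users

A = (143000 − 6960)/6960 = 19.54598
P(14) = 143000 / (1 + 19.54598·e^(−0.1395·14)) = 143000 / (1 + 19.54598·0.141848)
= 143000 / 3.77256 ≈ 37905.34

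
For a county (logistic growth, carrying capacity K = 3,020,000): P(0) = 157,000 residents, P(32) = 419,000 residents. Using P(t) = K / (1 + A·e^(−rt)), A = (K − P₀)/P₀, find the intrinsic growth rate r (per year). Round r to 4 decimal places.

A = (3020000 − 157000)/157000 = 18.23567
419000 = 3020000/(1 + 18.23567·e^(−r·32)) → e^(−32r) = (7.20764 − 1)/18.23567 = 0.340412
r = −ln(0.340412)/32 = 1.0776/32

r ≈ 0.0337 per year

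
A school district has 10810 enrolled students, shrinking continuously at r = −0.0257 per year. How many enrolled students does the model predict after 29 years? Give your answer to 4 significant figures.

P(29) = 10810 · e^(-0.0257·29) = 10810 · e^(-0.7453)
= 10810 · 0.47459 ≈ 5130.34

≈ 5,130 enrolled students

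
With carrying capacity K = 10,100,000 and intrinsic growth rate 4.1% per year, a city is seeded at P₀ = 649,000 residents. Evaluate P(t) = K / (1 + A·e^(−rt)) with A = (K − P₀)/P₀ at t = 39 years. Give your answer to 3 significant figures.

A = (10100000 − 649000)/649000 = 14.5624
P(39) = 10100000 / (1 + 14.5624·e^(−0.041·39)) = 10100000 / (1 + 14.5624·0.202099)
= 10100000 / 3.94304 ≈ 2561475.3

≈ 2,560,000 residents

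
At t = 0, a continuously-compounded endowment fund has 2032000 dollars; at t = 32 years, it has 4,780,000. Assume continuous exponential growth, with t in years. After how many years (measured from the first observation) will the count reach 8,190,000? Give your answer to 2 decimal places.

t ≈ 52.14 years

r = ln(4780000/2032000) / 32 ≈ 0.026732 per year
t = ln(8190000/2032000) / r = 1.39389 / 0.026732 ≈ 52.143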